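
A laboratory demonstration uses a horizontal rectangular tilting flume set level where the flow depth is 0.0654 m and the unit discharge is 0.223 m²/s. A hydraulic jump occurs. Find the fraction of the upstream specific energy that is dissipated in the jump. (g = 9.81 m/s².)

ΔE/E₁ = 0.420 (42.0%)

V₁ = q/y₁ = 0.223/0.0654 = 3.41 m/s. Fr₁ = V₁/√(g·y₁) = 3.41/√(9.81×0.0654) = 4.26.
Bélanger equation: y₂/y₁ = ½[√(1 + 8Fr₁²) − 1] = ½[√146.0 − 1] = 5.54.
y₂ = 5.54 × 0.0654 = 0.362 m.
E₁ = y₁ + V₁²/2g = 0.658 m. ΔE = (y₂ − y₁)³/(4y₁y₂) = 0.276 m. ΔE/E₁ = 0.276/0.658 = 0.420.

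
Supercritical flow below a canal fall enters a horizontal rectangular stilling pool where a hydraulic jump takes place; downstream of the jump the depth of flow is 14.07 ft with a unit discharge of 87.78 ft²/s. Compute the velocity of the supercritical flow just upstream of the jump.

V₂ = q/y₂ = 87.78/14.07 = 6.239 ft/s; Fr₂ = V₂/√(g·y₂) = 0.2931.
From the momentum equation (using Fr₂), y₁/y₂ = ½[√(1 + 8Fr₂²) − 1] = ½[√1.6873 − 1] = 0.1495.
y₁ = 0.1495 × 14.07 = 2.103 ft.
V₁ = q/y₁ = 87.78/2.103 = 41.74 ft/s.

V₁ = 41.74 ft/s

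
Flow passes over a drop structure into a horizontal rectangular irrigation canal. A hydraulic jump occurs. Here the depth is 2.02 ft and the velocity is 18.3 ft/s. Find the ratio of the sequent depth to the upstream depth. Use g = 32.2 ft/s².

Fr₁ = V₁/√(g·y₁) = 18.3/√(32.2×2.02) = 2.27.
Bélanger equation: y₂/y₁ = ½[√(1 + 8Fr₁²) − 1] = ½[√42.19 − 1] = 2.75.

y₂/y₁ = 2.75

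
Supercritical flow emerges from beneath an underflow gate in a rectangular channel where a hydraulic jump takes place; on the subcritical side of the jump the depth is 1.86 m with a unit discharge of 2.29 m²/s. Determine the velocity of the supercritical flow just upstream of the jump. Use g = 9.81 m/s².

V₁ = 8.49 m/s

V₂ = q/y₂ = 2.29/1.86 = 1.23 m/s; Fr₂ = V₂/√(g·y₂) = 0.288.
Since the conjugate-depth ratio holds either way, y₁/y₂ = ½[√(1 + 8Fr₂²) − 1] = ½[√1.665 − 1] = 0.145.
y₁ = 0.145 × 1.86 = 0.270 m.
V₁ = q/y₁ = 2.29/0.270 = 8.49 m/s.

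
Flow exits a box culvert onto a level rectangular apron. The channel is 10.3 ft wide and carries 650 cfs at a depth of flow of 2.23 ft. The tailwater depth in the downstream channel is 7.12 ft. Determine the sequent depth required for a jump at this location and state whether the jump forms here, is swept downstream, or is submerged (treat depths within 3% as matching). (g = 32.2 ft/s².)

y₂ = 9.48 ft; the jump is swept downstream

q = Q/b = 650/10.3 = 63.1 ft²/s; V₁ = q/y₁ = 28.3 ft/s. Fr₁ = V₁/√(g·y₁) = 3.34.
Bélanger equation: y₂/y₁ = ½[√(1 + 8Fr₁²) − 1] = ½[√90.22 − 1] = 4.25.
y₂ = 4.25 × 2.23 = 9.48 ft.
Tailwater y_tw = 7.12 ft: y_tw < y₂, so the jump is swept downstream.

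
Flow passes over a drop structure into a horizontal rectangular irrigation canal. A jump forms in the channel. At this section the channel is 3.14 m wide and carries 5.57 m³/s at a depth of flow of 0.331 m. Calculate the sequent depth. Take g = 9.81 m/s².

y₂ = 1.24 m

q = Q/b = 5.57/3.14 = 1.77 m²/s; V₁ = q/y₁ = 5.36 m/s. Fr₁ = V₁/√(g·y₁) = 2.97.
From the momentum equation for a rectangular channel, y₂/y₁ = ½[√(1 + 8Fr₁²) − 1] = ½[√71.76 − 1] = 3.74.
y₂ = 3.74 × 0.331 = 1.24 m.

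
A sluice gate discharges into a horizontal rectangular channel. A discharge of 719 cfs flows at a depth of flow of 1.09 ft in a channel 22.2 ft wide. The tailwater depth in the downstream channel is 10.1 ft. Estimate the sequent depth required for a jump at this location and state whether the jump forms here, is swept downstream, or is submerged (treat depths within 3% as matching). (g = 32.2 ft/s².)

y₂ = 7.21 ft; the jump is submerged

q = Q/b = 719/22.2 = 32.4 ft²/s; V₁ = q/y₁ = 29.7 ft/s. Fr₁ = V₁/√(g·y₁) = 5.02.
By Bélanger, y₂/y₁ = ½[√(1 + 8Fr₁²) − 1] = ½[√202.2 − 1] = 6.61.
y₂ = 6.61 × 1.09 = 7.21 ft.
Tailwater y_tw = 10.1 ft: y_tw > y₂, so the jump is submerged.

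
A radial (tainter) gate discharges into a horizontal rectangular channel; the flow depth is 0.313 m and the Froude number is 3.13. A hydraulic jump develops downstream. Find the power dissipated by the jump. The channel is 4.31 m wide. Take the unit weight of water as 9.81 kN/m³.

Fr₁ = 3.13 (given).
From the momentum equation for a rectangular channel, y₂/y₁ = ½[√(1 + 8Fr₁²) − 1] = ½[√79.38 − 1] = 3.95.
y₂ = 3.95 × 0.313 = 1.24 m.
V₁ = Fr₁·√(g·y₁) = 3.13×√(9.81×0.313) = 5.48 m/s; q = V₁·y₁ = 1.72 m²/s. V₂ = q/y₂ = 1.72/1.24 = 1.39 m/s. E₁ = y₁ + V₁²/2g = 1.85 m; E₂ = y₂ + V₂²/2g = 1.34 m. ΔE = E₁ − E₂ = 0.510 m.
Q = q·b = 1.72 × 4.31 = 7.40 m³/s. P = γ·Q·ΔE = 9.81 × 7.40 × 0.510 = 37.0 kW.

P = 37.0 kW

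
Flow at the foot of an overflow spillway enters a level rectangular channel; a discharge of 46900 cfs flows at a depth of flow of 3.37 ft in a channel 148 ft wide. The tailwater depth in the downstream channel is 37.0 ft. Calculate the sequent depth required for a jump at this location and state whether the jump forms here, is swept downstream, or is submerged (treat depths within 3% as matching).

y₂ = 41.4 ft; the jump is swept downstream

q = Q/b = 46900/148 = 317 ft²/s; V₁ = q/y₁ = 94.0 ft/s. Fr₁ = V₁/√(g·y₁) = 9.03.
Sequent-depth ratio: y₂/y₁ = ½[√(1 + 8Fr₁²) − 1] = ½[√652.9 − 1] = 12.3.
y₂ = 12.3 × 3.37 = 41.4 ft.
Tailwater y_tw = 37.0 ft: y_tw < y₂, so the jump is swept downstream.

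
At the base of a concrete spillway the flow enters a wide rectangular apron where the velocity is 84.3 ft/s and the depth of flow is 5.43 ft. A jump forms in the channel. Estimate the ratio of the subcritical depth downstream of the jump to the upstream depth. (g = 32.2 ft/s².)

Fr₁ = V₁/√(g·y₁) = 84.3/√(32.2×5.43) = 6.38.
Bélanger equation: y₂/y₁ = ½[√(1 + 8Fr₁²) − 1] = ½[√326.2 − 1] = 8.53.

y₂/y₁ = 8.53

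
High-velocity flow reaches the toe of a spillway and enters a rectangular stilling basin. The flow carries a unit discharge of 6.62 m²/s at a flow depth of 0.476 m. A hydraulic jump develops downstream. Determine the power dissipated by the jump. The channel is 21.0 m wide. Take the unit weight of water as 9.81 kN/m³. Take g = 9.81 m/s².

P = 8320 kW

V₁ = q/y₁ = 6.62/0.476 = 13.9 m/s. Fr₁ = V₁/√(g·y₁) = 13.9/√(9.81×0.476) = 6.44.
Sequent-depth ratio: y₂/y₁ = ½[√(1 + 8Fr₁²) − 1] = ½[√332.4 − 1] = 8.62.
y₂ = 8.62 × 0.476 = 4.10 m.
V₂ = q/y₂ = 6.62/4.10 = 1.61 m/s. E₁ = y₁ + V₁²/2g = 10.3 m; E₂ = y₂ + V₂²/2g = 4.23 m. ΔE = E₁ − E₂ = 6.10 m.
Q = q·b = 6.62 × 21.0 = 139 m³/s. P = γ·Q·ΔE = 9.81 × 139 × 6.10 = 8320 kW.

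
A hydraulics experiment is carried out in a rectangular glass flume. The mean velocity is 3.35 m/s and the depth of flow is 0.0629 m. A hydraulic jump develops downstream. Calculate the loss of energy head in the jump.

Fr₁ = V₁/√(g·y₁) = 3.35/√(9.81×0.0629) = 4.26.
Sequent-depth ratio: y₂/y₁ = ½[√(1 + 8Fr₁²) − 1] = ½[√146.5 − 1] = 5.55.
y₂ = 5.55 × 0.0629 = 0.349 m.
Head loss: ΔE = (y₂ − y₁)³/(4y₁y₂) = (0.349 − 0.0629)³/(4×0.0629×0.349) = 0.0235/0.0879 = 0.267 m.

ΔE = 0.267 m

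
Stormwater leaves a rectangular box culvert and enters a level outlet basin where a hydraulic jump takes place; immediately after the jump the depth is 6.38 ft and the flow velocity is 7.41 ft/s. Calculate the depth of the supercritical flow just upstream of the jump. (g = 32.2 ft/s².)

y₁ = 2.46 ft

Fr₂ = V₂/√(g·y₂) = 7.41/√(32.2×6.38) = 0.517.
Applying the sequent-depth relation in reverse, y₁/y₂ = ½[√(1 + 8Fr₂²) − 1] = ½[√3.138 − 1] = 0.386.
y₁ = 0.386 × 6.38 = 2.46 ft.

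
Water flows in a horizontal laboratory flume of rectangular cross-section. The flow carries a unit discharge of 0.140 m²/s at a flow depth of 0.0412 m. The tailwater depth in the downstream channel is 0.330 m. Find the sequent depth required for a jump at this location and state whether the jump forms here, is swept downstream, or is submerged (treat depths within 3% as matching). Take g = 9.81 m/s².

y₂ = 0.292 m; the jump is submerged

V₁ = q/y₁ = 0.140/0.0412 = 3.40 m/s. Fr₁ = V₁/√(g·y₁) = 3.40/√(9.81×0.0412) = 5.34.
Bélanger equation: y₂/y₁ = ½[√(1 + 8Fr₁²) − 1] = ½[√229.6 − 1] = 7.08.
y₂ = 7.08 × 0.0412 = 0.292 m.
Tailwater y_tw = 0.330 m: y_tw > y₂, so the jump is submerged.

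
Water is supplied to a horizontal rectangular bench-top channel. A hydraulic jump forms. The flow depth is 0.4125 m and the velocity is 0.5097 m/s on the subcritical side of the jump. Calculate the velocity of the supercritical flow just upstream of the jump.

Fr₂ = V₂/√(g·y₂) = 0.5097/√(9.81×0.4125) = 0.2534.
Since the conjugate-depth ratio holds either way, y₁/y₂ = ½[√(1 + 8Fr₂²) − 1] = ½[√1.5136 − 1] = 0.1151.
y₁ = 0.1151 × 0.4125 = 0.04750 m.
V₁ = q/y₁ = 0.2103/0.04750 = 4.427 m/s.

V₁ = 4.427 m/s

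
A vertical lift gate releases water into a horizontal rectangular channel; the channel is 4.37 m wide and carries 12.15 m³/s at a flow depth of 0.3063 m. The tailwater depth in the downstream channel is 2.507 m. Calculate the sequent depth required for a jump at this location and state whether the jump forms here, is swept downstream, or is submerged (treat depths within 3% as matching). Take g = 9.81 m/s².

q = Q/b = 12.15/4.37 = 2.780 m²/s; V₁ = q/y₁ = 9.077 m/s. Fr₁ = V₁/√(g·y₁) = 5.236.
Conjugate-depth relation: y₂/y₁ = ½[√(1 + 8Fr₁²) − 1] = ½[√220.37 − 1] = 6.922.
y₂ = 6.922 × 0.3063 = 2.120 m.
Tailwater y_tw = 2.507 m: y_tw > y₂, so the jump is submerged.

y₂ = 2.120 m; the jump is submerged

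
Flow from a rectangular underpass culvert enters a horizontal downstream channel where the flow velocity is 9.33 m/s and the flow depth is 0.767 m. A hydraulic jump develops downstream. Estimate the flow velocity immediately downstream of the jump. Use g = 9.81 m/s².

V₂ = 2.15 m/s

Fr₁ = V₁/√(g·y₁) = 9.33/√(9.81×0.767) = 3.40.
Bélanger equation: y₂/y₁ = ½[√(1 + 8Fr₁²) − 1] = ½[√93.55 − 1] = 4.34.
y₂ = 4.34 × 0.767 = 3.33 m.
q = V₁·y₁ = 9.33 × 0.767 = 7.16 m²/s.
V₂ = q/y₂ = 7.16/3.33 = 2.15 m/s.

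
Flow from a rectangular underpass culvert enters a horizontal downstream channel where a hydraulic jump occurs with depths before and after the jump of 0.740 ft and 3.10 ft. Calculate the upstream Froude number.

Fr₁ = 3.30

For a rectangular channel the momentum equation gives q² = ½·g·y₁·y₂·(y₁ + y₂) = ½×32.2×0.740×3.10×3.84 = 142.
q = √142 = 11.9 ft²/s.
V₁ = q/y₁ = 16.1 ft/s; Fr₁ = V₁/√(g·y₁) = 3.30.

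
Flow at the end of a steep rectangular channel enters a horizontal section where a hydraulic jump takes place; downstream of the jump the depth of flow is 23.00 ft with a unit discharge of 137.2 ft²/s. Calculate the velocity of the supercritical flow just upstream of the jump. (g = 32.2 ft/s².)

V₁ = 67.56 ft/s

V₂ = q/y₂ = 137.2/23.00 = 5.965 ft/s; Fr₂ = V₂/√(g·y₂) = 0.2192.
From the momentum equation (using Fr₂), y₁/y₂ = ½[√(1 + 8Fr₂²) − 1] = ½[√1.3844 − 1] = 0.08830.
y₁ = 0.08830 × 23.00 = 2.031 ft.
V₁ = q/y₁ = 137.2/2.031 = 67.56 ft/s.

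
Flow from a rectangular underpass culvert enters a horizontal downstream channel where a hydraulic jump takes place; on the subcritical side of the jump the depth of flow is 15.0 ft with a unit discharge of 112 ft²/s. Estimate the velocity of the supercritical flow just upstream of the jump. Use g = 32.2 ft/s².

V₁ = 38.6 ft/s

V₂ = q/y₂ = 112/15.0 = 7.47 ft/s; Fr₂ = V₂/√(g·y₂) = 0.340.
The Bélanger relation is symmetric: y₁/y₂ = ½[√(1 + 8Fr₂²) − 1] = ½[√1.923 − 1] = 0.193.
y₁ = 0.193 × 15.0 = 2.90 ft.
V₁ = q/y₁ = 112/2.90 = 38.6 ft/s.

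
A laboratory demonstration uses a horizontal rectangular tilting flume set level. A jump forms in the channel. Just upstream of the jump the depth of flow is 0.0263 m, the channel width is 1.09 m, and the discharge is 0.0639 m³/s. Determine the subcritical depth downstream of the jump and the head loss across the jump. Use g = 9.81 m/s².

q = Q/b = 0.0639/1.09 = 0.0586 m²/s; V₁ = q/y₁ = 2.23 m/s. Fr₁ = V₁/√(g·y₁) = 4.39.
By Bélanger, y₂/y₁ = ½[√(1 + 8Fr₁²) − 1] = ½[√155.1 − 1] = 5.73.
y₂ = 5.73 × 0.0263 = 0.151 m.
V₂ = q/y₂ = 0.0586/0.151 = 0.389 m/s. E₁ = y₁ + V₁²/2g = 0.280 m; E₂ = y₂ + V₂²/2g = 0.158 m. ΔE = E₁ − E₂ = 0.121 m.

y₂ = 0.151 m; ΔE = 0.121 m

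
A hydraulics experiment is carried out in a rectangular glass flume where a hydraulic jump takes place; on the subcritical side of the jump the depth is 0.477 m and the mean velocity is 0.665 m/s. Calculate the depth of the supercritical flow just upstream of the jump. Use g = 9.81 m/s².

y₁ = 0.0776 m

Fr₂ = V₂/√(g·y₂) = 0.665/√(9.81×0.477) = 0.307.
Applying the sequent-depth relation in reverse, y₁/y₂ = ½[√(1 + 8Fr₂²) − 1] = ½[√1.756 − 1] = 0.163.
y₁ = 0.163 × 0.477 = 0.0776 m.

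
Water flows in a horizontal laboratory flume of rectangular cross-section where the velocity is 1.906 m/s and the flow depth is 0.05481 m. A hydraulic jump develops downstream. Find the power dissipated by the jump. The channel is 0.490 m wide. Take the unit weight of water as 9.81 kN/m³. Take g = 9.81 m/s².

Fr₁ = V₁/√(g·y₁) = 1.906/√(9.81×0.05481) = 2.599.
Conjugate-depth relation: y₂/y₁ = ½[√(1 + 8Fr₁²) − 1] = ½[√55.051 − 1] = 3.210.
y₂ = 3.210 × 0.05481 = 0.1759 m.
q = V₁·y₁ = 1.906 × 0.05481 = 0.1045 m²/s. V₂ = q/y₂ = 0.1045/0.1759 = 0.5938 m/s. E₁ = y₁ + V₁²/2g = 0.2400 m; E₂ = y₂ + V₂²/2g = 0.1939 m. ΔE = E₁ − E₂ = 0.04607 m.
Q = q·b = 0.1045 × 0.490 = 0.05119 m³/s. P = γ·Q·ΔE = 9.81 × 0.05119 × 0.04607 = 0.02313 kW.

P = 0.02313 kW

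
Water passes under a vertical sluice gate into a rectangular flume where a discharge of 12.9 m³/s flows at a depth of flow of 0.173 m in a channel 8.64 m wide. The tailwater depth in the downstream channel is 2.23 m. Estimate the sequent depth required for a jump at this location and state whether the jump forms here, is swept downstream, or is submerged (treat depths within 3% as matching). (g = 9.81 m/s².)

q = Q/b = 12.9/8.64 = 1.49 m²/s; V₁ = q/y₁ = 8.63 m/s. Fr₁ = V₁/√(g·y₁) = 6.62.
From the momentum equation for a rectangular channel, y₂/y₁ = ½[√(1 + 8Fr₁²) − 1] = ½[√352.1 − 1] = 8.88.
y₂ = 8.88 × 0.173 = 1.54 m.
Tailwater y_tw = 2.23 m: y_tw > y₂, so the jump is submerged.

y₂ = 1.54 m; the jump is submerged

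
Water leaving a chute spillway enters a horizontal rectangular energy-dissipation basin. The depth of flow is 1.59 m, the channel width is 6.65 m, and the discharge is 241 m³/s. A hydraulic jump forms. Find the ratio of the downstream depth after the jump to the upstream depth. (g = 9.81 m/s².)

y₂/y₁ = 7.68

q = Q/b = 241/6.65 = 36.2 m²/s; V₁ = q/y₁ = 22.8 m/s. Fr₁ = V₁/√(g·y₁) = 5.77.
Conjugate-depth relation: y₂/y₁ = ½[√(1 + 8Fr₁²) − 1] = ½[√267.5 − 1] = 7.68.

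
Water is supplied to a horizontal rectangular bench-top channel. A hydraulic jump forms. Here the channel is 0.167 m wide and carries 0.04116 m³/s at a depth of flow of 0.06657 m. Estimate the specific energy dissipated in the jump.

q = Q/b = 0.04116/0.167 = 0.2465 m²/s; V₁ = q/y₁ = 3.702 m/s. Fr₁ = V₁/√(g·y₁) = 4.581.
From the momentum equation for a rectangular channel, y₂/y₁ = ½[√(1 + 8Fr₁²) − 1] = ½[√168.92 − 1] = 5.998.
y₂ = 5.998 × 0.06657 = 0.3993 m.
Head loss: ΔE = (y₂ − y₁)³/(4y₁y₂) = (0.3993 − 0.06657)³/(4×0.06657×0.3993) = 0.03684/0.1063 = 0.3465 m.

ΔE = 0.3465 m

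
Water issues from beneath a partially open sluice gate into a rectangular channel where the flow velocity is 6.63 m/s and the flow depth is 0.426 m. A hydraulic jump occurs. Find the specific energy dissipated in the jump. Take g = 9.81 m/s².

ΔE = 0.782 m

Fr₁ = V₁/√(g·y₁) = 6.63/√(9.81×0.426) = 3.24.
By Bélanger, y₂/y₁ = ½[√(1 + 8Fr₁²) − 1] = ½[√85.15 − 1] = 4.11.
y₂ = 4.11 × 0.426 = 1.75 m.
Head loss: ΔE = (y₂ − y₁)³/(4y₁y₂) = (1.75 − 0.426)³/(4×0.426×1.75) = 2.33/2.99 = 0.782 m.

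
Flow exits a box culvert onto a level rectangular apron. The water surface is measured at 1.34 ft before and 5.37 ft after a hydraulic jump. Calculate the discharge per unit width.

q = 27.9 ft²/s

For a rectangular channel the momentum equation gives q² = ½·g·y₁·y₂·(y₁ + y₂) = ½×32.2×1.34×5.37×6.71 = 777.
q = √777 = 27.9 ft²/s.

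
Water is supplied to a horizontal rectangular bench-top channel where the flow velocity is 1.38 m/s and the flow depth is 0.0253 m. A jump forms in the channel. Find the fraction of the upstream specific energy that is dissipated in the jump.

Fr₁ = V₁/√(g·y₁) = 1.38/√(9.81×0.0253) = 2.77.
From the momentum equation for a rectangular channel, y₂/y₁ = ½[√(1 + 8Fr₁²) − 1] = ½[√62.38 − 1] = 3.45.
y₂ = 3.45 × 0.0253 = 0.0873 m.
E₁ = y₁ + V₁²/2g = 0.122 m. ΔE = (y₂ − y₁)³/(4y₁y₂) = 0.0269 m. ΔE/E₁ = 0.0269/0.122 = 0.220.

ΔE/E₁ = 0.220 (22.0%)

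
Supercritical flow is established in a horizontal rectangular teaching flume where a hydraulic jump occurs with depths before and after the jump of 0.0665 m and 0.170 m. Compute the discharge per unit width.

For a rectangular channel the momentum equation gives q² = ½·g·y₁·y₂·(y₁ + y₂) = ½×9.81×0.0665×0.170×0.237 = 0.0131.
q = √0.0131 = 0.115 m²/s.

q = 0.115 m²/s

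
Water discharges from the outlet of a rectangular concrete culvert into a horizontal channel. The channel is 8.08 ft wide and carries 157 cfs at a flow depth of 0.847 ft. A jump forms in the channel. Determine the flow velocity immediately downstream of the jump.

q = Q/b = 157/8.08 = 19.4 ft²/s; V₁ = q/y₁ = 22.9 ft/s. Fr₁ = V₁/√(g·y₁) = 4.39.
By Bélanger, y₂/y₁ = ½[√(1 + 8Fr₁²) − 1] = ½[√155.4 − 1] = 5.73.
y₂ = 5.73 × 0.847 = 4.86 ft.
V₂ = q/y₂ = 19.4/4.86 = 4.00 ft/s.

V₂ = 4.00 ft/s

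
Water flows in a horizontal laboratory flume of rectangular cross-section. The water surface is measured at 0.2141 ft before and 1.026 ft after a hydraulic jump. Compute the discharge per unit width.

For a rectangular channel the momentum equation gives q² = ½·g·y₁·y₂·(y₁ + y₂) = ½×32.2×0.2141×1.026×1.240 = 4.386.
q = √4.386 = 2.094 ft²/s.

q = 2.094 ft²/s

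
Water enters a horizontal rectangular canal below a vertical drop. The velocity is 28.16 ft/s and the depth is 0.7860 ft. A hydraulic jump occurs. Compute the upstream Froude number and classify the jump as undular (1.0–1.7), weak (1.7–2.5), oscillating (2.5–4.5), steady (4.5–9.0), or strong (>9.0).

Fr₁ = 5.597; steady jump

Fr₁ = V₁/√(g·y₁) = 28.16/√(32.2×0.7860) = 5.597.
Fr₁ = 5.597 lies in the steady range.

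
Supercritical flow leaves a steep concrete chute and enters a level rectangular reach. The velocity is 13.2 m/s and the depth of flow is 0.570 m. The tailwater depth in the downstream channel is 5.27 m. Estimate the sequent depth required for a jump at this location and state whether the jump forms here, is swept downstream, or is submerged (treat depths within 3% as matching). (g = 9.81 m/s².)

y₂ = 4.22 m; the jump is submerged

Fr₁ = V₁/√(g·y₁) = 13.2/√(9.81×0.570) = 5.58.
Sequent-depth ratio: y₂/y₁ = ½[√(1 + 8Fr₁²) − 1] = ½[√250.3 − 1] = 7.41.
y₂ = 7.41 × 0.570 = 4.22 m.
Tailwater y_tw = 5.27 m: y_tw > y₂, so the jump is submerged.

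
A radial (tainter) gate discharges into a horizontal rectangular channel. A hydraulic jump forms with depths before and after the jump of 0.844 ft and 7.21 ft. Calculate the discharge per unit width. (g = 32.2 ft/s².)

q = 28.1 ft²/s

For a rectangular channel the momentum equation gives q² = ½·g·y₁·y₂·(y₁ + y₂) = ½×32.2×0.844×7.21×8.05 = 789.
q = √789 = 28.1 ft²/s.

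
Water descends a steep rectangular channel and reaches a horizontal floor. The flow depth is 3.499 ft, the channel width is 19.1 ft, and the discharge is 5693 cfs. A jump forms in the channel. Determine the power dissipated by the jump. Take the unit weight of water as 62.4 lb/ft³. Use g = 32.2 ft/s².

P = 49877 hp

q = Q/b = 5693/19.1 = 298.1 ft²/s; V₁ = q/y₁ = 85.19 ft/s. Fr₁ = V₁/√(g·y₁) = 8.025.
From the momentum equation for a rectangular channel, y₂/y₁ = ½[√(1 + 8Fr₁²) − 1] = ½[√516.25 − 1] = 10.86.
y₂ = 10.86 × 3.499 = 38.00 ft.
Head loss: ΔE = (y₂ − y₁)³/(4y₁y₂) = (38.00 − 3.499)³/(4×3.499×38.00) = 41071/531.9 = 77.22 ft.
P = γ·Q·ΔE/550 = 62.4 × 5693 × 77.22 / 550 = 49877 hp.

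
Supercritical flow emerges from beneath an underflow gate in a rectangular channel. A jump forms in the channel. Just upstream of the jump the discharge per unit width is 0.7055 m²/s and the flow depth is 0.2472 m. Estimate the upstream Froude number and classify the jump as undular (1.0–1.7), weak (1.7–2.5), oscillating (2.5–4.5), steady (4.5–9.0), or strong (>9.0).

Fr₁ = 1.833; weak jump

V₁ = q/y₁ = 0.7055/0.2472 = 2.854 m/s. Fr₁ = V₁/√(g·y₁) = 2.854/√(9.81×0.2472) = 1.833.
Fr₁ = 1.833 lies in the weak range.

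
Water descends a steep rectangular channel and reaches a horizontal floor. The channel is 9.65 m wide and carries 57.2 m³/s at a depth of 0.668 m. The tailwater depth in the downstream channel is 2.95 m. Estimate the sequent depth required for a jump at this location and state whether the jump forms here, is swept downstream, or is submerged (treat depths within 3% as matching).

y₂ = 2.96 m; the jump forms here

q = Q/b = 57.2/9.65 = 5.93 m²/s; V₁ = q/y₁ = 8.87 m/s. Fr₁ = V₁/√(g·y₁) = 3.47.
Bélanger equation: y₂/y₁ = ½[√(1 + 8Fr₁²) − 1] = ½[√97.12 − 1] = 4.43.
y₂ = 4.43 × 0.668 = 2.96 m.
Tailwater y_tw = 2.95 m: y_tw ≈ y₂, so the jump forms here.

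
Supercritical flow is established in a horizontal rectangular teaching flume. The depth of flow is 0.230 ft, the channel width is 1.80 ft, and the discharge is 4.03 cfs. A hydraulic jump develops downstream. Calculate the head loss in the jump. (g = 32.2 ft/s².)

q = Q/b = 4.03/1.80 = 2.24 ft²/s; V₁ = q/y₁ = 9.73 ft/s. Fr₁ = V₁/√(g·y₁) = 3.58.
Sequent-depth ratio: y₂/y₁ = ½[√(1 + 8Fr₁²) − 1] = ½[√103.4 − 1] = 4.58.
y₂ = 4.58 × 0.230 = 1.05 ft.
V₂ = q/y₂ = 2.24/1.05 = 2.12 ft/s. E₁ = y₁ + V₁²/2g = 1.70 ft; E₂ = y₂ + V₂²/2g = 1.12 ft. ΔE = E₁ − E₂ = 0.577 ft.

ΔE = 0.577 ft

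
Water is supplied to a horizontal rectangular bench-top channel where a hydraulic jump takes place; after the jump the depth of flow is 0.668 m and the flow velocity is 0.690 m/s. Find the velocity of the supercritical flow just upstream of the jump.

Fr₂ = V₂/√(g·y₂) = 0.690/√(9.81×0.668) = 0.270.
Since the conjugate-depth ratio holds either way, y₁/y₂ = ½[√(1 + 8Fr₂²) − 1] = ½[√1.581 − 1] = 0.129.
y₁ = 0.129 × 0.668 = 0.0860 m.
V₁ = q/y₁ = 0.461/0.0860 = 5.36 m/s.

V₁ = 5.36 m/s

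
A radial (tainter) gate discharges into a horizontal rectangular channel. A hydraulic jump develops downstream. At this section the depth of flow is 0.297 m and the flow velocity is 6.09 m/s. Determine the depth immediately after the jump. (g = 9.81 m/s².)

Fr₁ = V₁/√(g·y₁) = 6.09/√(9.81×0.297) = 3.57.
Sequent-depth ratio: y₂/y₁ = ½[√(1 + 8Fr₁²) − 1] = ½[√102.8 − 1] = 4.57.
y₂ = 4.57 × 0.297 = 1.36 m.

y₂ = 1.36 m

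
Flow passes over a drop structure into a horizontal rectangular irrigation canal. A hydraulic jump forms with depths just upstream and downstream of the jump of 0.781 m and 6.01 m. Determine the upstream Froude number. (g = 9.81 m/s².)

Fr₁ = 5.78

For a rectangular channel the momentum equation gives q² = ½·g·y₁·y₂·(y₁ + y₂) = ½×9.81×0.781×6.01×6.79 = 156.
q = √156 = 12.5 m²/s.
V₁ = q/y₁ = 16.0 m/s; Fr₁ = V₁/√(g·y₁) = 5.78.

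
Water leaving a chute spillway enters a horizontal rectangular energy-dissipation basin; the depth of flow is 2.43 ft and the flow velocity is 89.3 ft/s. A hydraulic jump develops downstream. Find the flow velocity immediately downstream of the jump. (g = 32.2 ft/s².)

V₂ = 6.48 ft/s

Fr₁ = V₁/√(g·y₁) = 89.3/√(32.2×2.43) = 10.1.
From the momentum equation for a rectangular channel, y₂/y₁ = ½[√(1 + 8Fr₁²) − 1] = ½[√816.3 − 1] = 13.8.
y₂ = 13.8 × 2.43 = 33.5 ft.
q = V₁·y₁ = 89.3 × 2.43 = 217 ft²/s.
V₂ = q/y₂ = 217/33.5 = 6.48 ft/s.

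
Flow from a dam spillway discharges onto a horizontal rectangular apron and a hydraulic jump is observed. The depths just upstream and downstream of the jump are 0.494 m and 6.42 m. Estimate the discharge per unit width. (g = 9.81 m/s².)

q = 10.4 m²/s

For a rectangular channel the momentum equation gives q² = ½·g·y₁·y₂·(y₁ + y₂) = ½×9.81×0.494×6.42×6.91 = 108.
q = √108 = 10.4 m²/s.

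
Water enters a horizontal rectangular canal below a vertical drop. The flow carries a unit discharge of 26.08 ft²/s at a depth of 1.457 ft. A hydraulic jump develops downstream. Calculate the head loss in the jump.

V₁ = q/y₁ = 26.08/1.457 = 17.90 ft/s. Fr₁ = V₁/√(g·y₁) = 17.90/√(32.2×1.457) = 2.613.
Sequent-depth ratio: y₂/y₁ = ½[√(1 + 8Fr₁²) − 1] = ½[√55.635 − 1] = 3.229.
y₂ = 3.229 × 1.457 = 4.705 ft.
Head loss: ΔE = (y₂ − y₁)³/(4y₁y₂) = (4.705 − 1.457)³/(4×1.457×4.705) = 34.27/27.42 = 1.250 ft.

ΔE = 1.250 ft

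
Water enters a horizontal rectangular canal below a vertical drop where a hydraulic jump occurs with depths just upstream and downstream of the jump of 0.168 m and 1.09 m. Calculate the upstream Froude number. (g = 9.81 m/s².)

For a rectangular channel the momentum equation gives q² = ½·g·y₁·y₂·(y₁ + y₂) = ½×9.81×0.168×1.09×1.26 = 1.13.
q = √1.13 = 1.06 m²/s.
V₁ = q/y₁ = 6.33 m/s; Fr₁ = V₁/√(g·y₁) = 4.93.

Fr₁ = 4.93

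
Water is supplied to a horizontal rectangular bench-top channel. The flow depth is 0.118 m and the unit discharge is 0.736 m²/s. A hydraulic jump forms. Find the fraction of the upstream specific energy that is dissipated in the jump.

V₁ = q/y₁ = 0.736/0.118 = 6.24 m/s. Fr₁ = V₁/√(g·y₁) = 6.24/√(9.81×0.118) = 5.80.
Conjugate-depth relation: y₂/y₁ = ½[√(1 + 8Fr₁²) − 1] = ½[√269.9 − 1] = 7.71.
y₂ = 7.71 × 0.118 = 0.910 m.
E₁ = y₁ + V₁²/2g = 2.10 m. ΔE = (y₂ − y₁)³/(4y₁y₂) = 1.16 m. ΔE/E₁ = 1.16/2.10 = 0.551.

ΔE/E₁ = 0.551 (55.1%)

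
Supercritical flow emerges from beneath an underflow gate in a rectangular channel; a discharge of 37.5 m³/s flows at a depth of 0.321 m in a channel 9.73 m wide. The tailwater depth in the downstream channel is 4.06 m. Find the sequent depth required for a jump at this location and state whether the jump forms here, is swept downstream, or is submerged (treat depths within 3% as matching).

y₂ = 2.92 m; the jump is submerged

q = Q/b = 37.5/9.73 = 3.85 m²/s; V₁ = q/y₁ = 12.0 m/s. Fr₁ = V₁/√(g·y₁) = 6.77.
From the momentum equation for a rectangular channel, y₂/y₁ = ½[√(1 + 8Fr₁²) − 1] = ½[√367.2 − 1] = 9.08.
y₂ = 9.08 × 0.321 = 2.92 m.
Tailwater y_tw = 4.06 m: y_tw > y₂, so the jump is submerged.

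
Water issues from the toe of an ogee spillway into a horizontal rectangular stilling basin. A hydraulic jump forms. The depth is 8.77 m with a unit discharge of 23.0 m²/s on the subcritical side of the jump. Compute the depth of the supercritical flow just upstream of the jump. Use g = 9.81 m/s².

V₂ = q/y₂ = 23.0/8.77 = 2.62 m/s; Fr₂ = V₂/√(g·y₂) = 0.283.
Applying the sequent-depth relation in reverse, y₁/y₂ = ½[√(1 + 8Fr₂²) − 1] = ½[√1.640 − 1] = 0.140.
y₁ = 0.140 × 8.77 = 1.23 m.

y₁ = 1.23 m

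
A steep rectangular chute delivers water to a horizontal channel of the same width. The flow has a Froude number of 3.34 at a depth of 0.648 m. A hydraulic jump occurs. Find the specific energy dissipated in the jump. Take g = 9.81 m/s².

Fr₁ = 3.34 (given).
Conjugate-depth relation: y₂/y₁ = ½[√(1 + 8Fr₁²) − 1] = ½[√90.24 − 1] = 4.25.
y₂ = 4.25 × 0.648 = 2.75 m.
Head loss: ΔE = (y₂ − y₁)³/(4y₁y₂) = (2.75 − 0.648)³/(4×0.648×2.75) = 9.34/7.14 = 1.31 m.

ΔE = 1.31 m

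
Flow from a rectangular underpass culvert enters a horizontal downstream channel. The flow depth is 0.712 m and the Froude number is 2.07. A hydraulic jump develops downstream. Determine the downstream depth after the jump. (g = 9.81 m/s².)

y₂ = 1.76 m

Fr₁ = 2.07 (given).
Conjugate-depth relation: y₂/y₁ = ½[√(1 + 8Fr₁²) − 1] = ½[√35.28 − 1] = 2.47.
y₂ = 2.47 × 0.712 = 1.76 m.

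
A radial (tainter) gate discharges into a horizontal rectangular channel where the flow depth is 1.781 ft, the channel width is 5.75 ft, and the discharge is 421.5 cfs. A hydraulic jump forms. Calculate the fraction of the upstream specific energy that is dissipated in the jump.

ΔE/E₁ = 0.525 (52.5%)

q = Q/b = 421.5/5.75 = 73.30 ft²/s; V₁ = q/y₁ = 41.16 ft/s. Fr₁ = V₁/√(g·y₁) = 5.435.
From the momentum equation for a rectangular channel, y₂/y₁ = ½[√(1 + 8Fr₁²) − 1] = ½[√237.32 − 1] = 7.203.
y₂ = 7.203 × 1.781 = 12.83 ft.
E₁ = y₁ + V₁²/2g = 28.09 ft. ΔE = (y₂ − y₁)³/(4y₁y₂) = 14.75 ft. ΔE/E₁ = 14.75/28.09 = 0.525.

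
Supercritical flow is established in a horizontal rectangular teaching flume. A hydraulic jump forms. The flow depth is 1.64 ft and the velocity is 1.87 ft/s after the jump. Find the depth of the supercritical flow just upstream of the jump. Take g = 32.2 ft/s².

Fr₂ = V₂/√(g·y₂) = 1.87/√(32.2×1.64) = 0.257.
From the momentum equation (using Fr₂), y₁/y₂ = ½[√(1 + 8Fr₂²) − 1] = ½[√1.530 − 1] = 0.118.
y₁ = 0.118 × 1.64 = 0.194 ft.

y₁ = 0.194 ft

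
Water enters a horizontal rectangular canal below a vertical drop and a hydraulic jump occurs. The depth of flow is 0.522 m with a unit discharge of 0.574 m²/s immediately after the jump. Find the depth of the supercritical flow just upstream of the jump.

V₂ = q/y₂ = 0.574/0.522 = 1.10 m/s; Fr₂ = V₂/√(g·y₂) = 0.486.
Applying the sequent-depth relation in reverse, y₁/y₂ = ½[√(1 + 8Fr₂²) − 1] = ½[√2.889 − 1] = 0.350.
y₁ = 0.350 × 0.522 = 0.183 m.

y₁ = 0.183 m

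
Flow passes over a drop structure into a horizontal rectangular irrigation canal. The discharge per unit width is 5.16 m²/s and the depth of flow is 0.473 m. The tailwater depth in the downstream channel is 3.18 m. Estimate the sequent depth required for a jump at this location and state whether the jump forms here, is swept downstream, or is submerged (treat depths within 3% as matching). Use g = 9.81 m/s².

y₂ = 3.16 m; the jump forms here

V₁ = q/y₁ = 5.16/0.473 = 10.9 m/s. Fr₁ = V₁/√(g·y₁) = 10.9/√(9.81×0.473) = 5.06.
Sequent-depth ratio: y₂/y₁ = ½[√(1 + 8Fr₁²) − 1] = ½[√206.2 − 1] = 6.68.
y₂ = 6.68 × 0.473 = 3.16 m.
Tailwater y_tw = 3.18 m: y_tw ≈ y₂, so the jump forms here.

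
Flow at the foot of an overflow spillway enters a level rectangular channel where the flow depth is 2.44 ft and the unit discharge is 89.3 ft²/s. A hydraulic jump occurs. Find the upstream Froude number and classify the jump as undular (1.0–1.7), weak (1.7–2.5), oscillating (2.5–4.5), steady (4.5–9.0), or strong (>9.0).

V₁ = q/y₁ = 89.3/2.44 = 36.6 ft/s. Fr₁ = V₁/√(g·y₁) = 36.6/√(32.2×2.44) = 4.13.
Fr₁ = 4.13 lies in the oscillating range.

Fr₁ = 4.13; oscillating jump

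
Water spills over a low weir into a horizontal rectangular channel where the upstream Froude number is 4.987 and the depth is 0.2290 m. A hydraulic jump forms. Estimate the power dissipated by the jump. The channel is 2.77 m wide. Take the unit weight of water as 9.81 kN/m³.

P = 70.05 kW

Fr₁ = 4.987 (given).
From the momentum equation for a rectangular channel, y₂/y₁ = ½[√(1 + 8Fr₁²) − 1] = ½[√199.96 − 1] = 6.570.
y₂ = 6.570 × 0.2290 = 1.505 m.
Head loss: ΔE = (y₂ − y₁)³/(4y₁y₂) = (1.505 − 0.2290)³/(4×0.2290×1.505) = 2.076/1.378 = 1.506 m.
V₁ = Fr₁·√(g·y₁) = 4.987×√(9.81×0.2290) = 7.475 m/s; q = V₁·y₁ = 1.712 m²/s. Q = q·b = 1.712 × 2.77 = 4.741 m³/s. P = γ·Q·ΔE = 9.81 × 4.741 × 1.506 = 70.05 kW.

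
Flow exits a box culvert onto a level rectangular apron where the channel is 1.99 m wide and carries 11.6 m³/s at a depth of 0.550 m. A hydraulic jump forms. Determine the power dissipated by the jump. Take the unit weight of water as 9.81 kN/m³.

P = 322 kW

q = Q/b = 11.6/1.99 = 5.83 m²/s; V₁ = q/y₁ = 10.6 m/s. Fr₁ = V₁/√(g·y₁) = 4.56.
From the momentum equation for a rectangular channel, y₂/y₁ = ½[√(1 + 8Fr₁²) − 1] = ½[√167.5 − 1] = 5.97.
y₂ = 5.97 × 0.550 = 3.28 m.
V₂ = q/y₂ = 5.83/3.28 = 1.77 m/s. E₁ = y₁ + V₁²/2g = 6.28 m; E₂ = y₂ + V₂²/2g = 3.45 m. ΔE = E₁ − E₂ = 2.83 m.
P = γ·Q·ΔE = 9.81 × 11.6 × 2.83 = 322 kW.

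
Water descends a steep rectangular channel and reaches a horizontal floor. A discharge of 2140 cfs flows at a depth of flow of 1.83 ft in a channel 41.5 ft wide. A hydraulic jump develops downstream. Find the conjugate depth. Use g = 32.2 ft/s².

q = Q/b = 2140/41.5 = 51.6 ft²/s; V₁ = q/y₁ = 28.2 ft/s. Fr₁ = V₁/√(g·y₁) = 3.67.
Conjugate-depth relation: y₂/y₁ = ½[√(1 + 8Fr₁²) − 1] = ½[√108.8 − 1] = 4.72.
y₂ = 4.72 × 1.83 = 8.63 ft.

y₂ = 8.63 ft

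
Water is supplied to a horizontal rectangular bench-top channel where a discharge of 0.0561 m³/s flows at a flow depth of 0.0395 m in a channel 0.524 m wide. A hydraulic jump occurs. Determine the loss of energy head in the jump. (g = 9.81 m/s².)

q = Q/b = 0.0561/0.524 = 0.107 m²/s; V₁ = q/y₁ = 2.71 m/s. Fr₁ = V₁/√(g·y₁) = 4.35.
From the momentum equation for a rectangular channel, y₂/y₁ = ½[√(1 + 8Fr₁²) − 1] = ½[√152.7 − 1] = 5.68.
y₂ = 5.68 × 0.0395 = 0.224 m.
V₂ = q/y₂ = 0.107/0.224 = 0.477 m/s. E₁ = y₁ + V₁²/2g = 0.414 m; E₂ = y₂ + V₂²/2g = 0.236 m. ΔE = E₁ − E₂ = 0.178 m.

ΔE = 0.178 m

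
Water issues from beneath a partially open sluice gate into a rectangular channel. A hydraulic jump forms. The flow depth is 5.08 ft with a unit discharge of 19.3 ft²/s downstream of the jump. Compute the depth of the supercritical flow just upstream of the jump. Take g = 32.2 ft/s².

V₂ = q/y₂ = 19.3/5.08 = 3.80 ft/s; Fr₂ = V₂/√(g·y₂) = 0.297.
Applying the sequent-depth relation in reverse, y₁/y₂ = ½[√(1 + 8Fr₂²) − 1] = ½[√1.706 − 1] = 0.153.
y₁ = 0.153 × 5.08 = 0.778 ft.

y₁ = 0.778 ft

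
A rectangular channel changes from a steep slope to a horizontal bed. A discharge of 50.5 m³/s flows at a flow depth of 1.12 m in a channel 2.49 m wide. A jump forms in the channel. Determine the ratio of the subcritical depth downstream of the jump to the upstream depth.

y₂/y₁ = 7.24

q = Q/b = 50.5/2.49 = 20.3 m²/s; V₁ = q/y₁ = 18.1 m/s. Fr₁ = V₁/√(g·y₁) = 5.46.
From the momentum equation for a rectangular channel, y₂/y₁ = ½[√(1 + 8Fr₁²) − 1] = ½[√239.8 − 1] = 7.24.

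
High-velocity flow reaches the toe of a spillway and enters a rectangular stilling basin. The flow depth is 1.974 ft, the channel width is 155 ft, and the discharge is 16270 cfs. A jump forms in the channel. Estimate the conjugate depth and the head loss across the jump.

q = Q/b = 16270/155 = 105.0 ft²/s; V₁ = q/y₁ = 53.18 ft/s. Fr₁ = V₁/√(g·y₁) = 6.670.
Bélanger equation: y₂/y₁ = ½[√(1 + 8Fr₁²) − 1] = ½[√356.88 − 1] = 8.946.
y₂ = 8.946 × 1.974 = 17.66 ft.
V₂ = q/y₂ = 105.0/17.66 = 5.944 ft/s. E₁ = y₁ + V₁²/2g = 45.88 ft; E₂ = y₂ + V₂²/2g = 18.21 ft. ΔE = E₁ − E₂ = 27.67 ft.

y₂ = 17.66 ft; ΔE = 27.67 ft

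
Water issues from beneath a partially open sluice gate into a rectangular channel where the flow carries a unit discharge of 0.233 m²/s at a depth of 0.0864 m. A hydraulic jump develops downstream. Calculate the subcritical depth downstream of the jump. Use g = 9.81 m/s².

V₁ = q/y₁ = 0.233/0.0864 = 2.70 m/s. Fr₁ = V₁/√(g·y₁) = 2.70/√(9.81×0.0864) = 2.93.
Bélanger equation: y₂/y₁ = ½[√(1 + 8Fr₁²) − 1] = ½[√69.64 − 1] = 3.67.
y₂ = 3.67 × 0.0864 = 0.317 m.

y₂ = 0.317 m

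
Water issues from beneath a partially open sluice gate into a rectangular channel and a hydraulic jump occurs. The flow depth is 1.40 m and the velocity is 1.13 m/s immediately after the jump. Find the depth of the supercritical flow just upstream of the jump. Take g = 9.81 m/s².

Fr₂ = V₂/√(g·y₂) = 1.13/√(9.81×1.40) = 0.305.
From the momentum equation (using Fr₂), y₁/y₂ = ½[√(1 + 8Fr₂²) − 1] = ½[√1.744 − 1] = 0.160.
y₁ = 0.160 × 1.40 = 0.224 m.

y₁ = 0.224 m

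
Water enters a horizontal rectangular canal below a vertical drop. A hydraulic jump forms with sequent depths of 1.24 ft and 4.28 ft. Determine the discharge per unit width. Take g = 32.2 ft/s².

q = 21.7 ft²/s

For a rectangular channel the momentum equation gives q² = ½·g·y₁·y₂·(y₁ + y₂) = ½×32.2×1.24×4.28×5.52 = 472.
q = √472 = 21.7 ft²/s.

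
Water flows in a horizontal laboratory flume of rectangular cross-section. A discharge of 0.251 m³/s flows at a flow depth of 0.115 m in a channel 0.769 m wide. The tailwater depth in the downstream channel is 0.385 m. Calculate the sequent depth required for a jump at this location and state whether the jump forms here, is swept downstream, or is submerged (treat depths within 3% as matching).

q = Q/b = 0.251/0.769 = 0.326 m²/s; V₁ = q/y₁ = 2.84 m/s. Fr₁ = V₁/√(g·y₁) = 2.67.
Conjugate-depth relation: y₂/y₁ = ½[√(1 + 8Fr₁²) − 1] = ½[√58.12 − 1] = 3.31.
y₂ = 3.31 × 0.115 = 0.381 m.
Tailwater y_tw = 0.385 m: y_tw ≈ y₂, so the jump forms here.

y₂ = 0.381 m; the jump forms here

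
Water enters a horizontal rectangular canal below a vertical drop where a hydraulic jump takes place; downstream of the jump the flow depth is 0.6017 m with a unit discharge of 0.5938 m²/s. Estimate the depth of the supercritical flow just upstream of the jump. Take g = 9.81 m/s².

y₁ = 0.1574 m

V₂ = q/y₂ = 0.5938/0.6017 = 0.9869 m/s; Fr₂ = V₂/√(g·y₂) = 0.4062.
Applying the sequent-depth relation in reverse, y₁/y₂ = ½[√(1 + 8Fr₂²) − 1] = ½[√2.3200 − 1] = 0.2616.
y₁ = 0.2616 × 0.6017 = 0.1574 m.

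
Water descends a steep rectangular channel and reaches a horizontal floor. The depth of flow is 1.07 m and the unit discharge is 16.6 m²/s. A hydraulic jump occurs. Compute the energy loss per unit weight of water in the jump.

ΔE = 6.30 m

V₁ = q/y₁ = 16.6/1.07 = 15.5 m/s. Fr₁ = V₁/√(g·y₁) = 15.5/√(9.81×1.07) = 4.79.
Sequent-depth ratio: y₂/y₁ = ½[√(1 + 8Fr₁²) − 1] = ½[√184.4 − 1] = 6.29.
y₂ = 6.29 × 1.07 = 6.73 m.
Head loss: ΔE = (y₂ − y₁)³/(4y₁y₂) = (6.73 − 1.07)³/(4×1.07×6.73) = 181/28.8 = 6.30 m.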